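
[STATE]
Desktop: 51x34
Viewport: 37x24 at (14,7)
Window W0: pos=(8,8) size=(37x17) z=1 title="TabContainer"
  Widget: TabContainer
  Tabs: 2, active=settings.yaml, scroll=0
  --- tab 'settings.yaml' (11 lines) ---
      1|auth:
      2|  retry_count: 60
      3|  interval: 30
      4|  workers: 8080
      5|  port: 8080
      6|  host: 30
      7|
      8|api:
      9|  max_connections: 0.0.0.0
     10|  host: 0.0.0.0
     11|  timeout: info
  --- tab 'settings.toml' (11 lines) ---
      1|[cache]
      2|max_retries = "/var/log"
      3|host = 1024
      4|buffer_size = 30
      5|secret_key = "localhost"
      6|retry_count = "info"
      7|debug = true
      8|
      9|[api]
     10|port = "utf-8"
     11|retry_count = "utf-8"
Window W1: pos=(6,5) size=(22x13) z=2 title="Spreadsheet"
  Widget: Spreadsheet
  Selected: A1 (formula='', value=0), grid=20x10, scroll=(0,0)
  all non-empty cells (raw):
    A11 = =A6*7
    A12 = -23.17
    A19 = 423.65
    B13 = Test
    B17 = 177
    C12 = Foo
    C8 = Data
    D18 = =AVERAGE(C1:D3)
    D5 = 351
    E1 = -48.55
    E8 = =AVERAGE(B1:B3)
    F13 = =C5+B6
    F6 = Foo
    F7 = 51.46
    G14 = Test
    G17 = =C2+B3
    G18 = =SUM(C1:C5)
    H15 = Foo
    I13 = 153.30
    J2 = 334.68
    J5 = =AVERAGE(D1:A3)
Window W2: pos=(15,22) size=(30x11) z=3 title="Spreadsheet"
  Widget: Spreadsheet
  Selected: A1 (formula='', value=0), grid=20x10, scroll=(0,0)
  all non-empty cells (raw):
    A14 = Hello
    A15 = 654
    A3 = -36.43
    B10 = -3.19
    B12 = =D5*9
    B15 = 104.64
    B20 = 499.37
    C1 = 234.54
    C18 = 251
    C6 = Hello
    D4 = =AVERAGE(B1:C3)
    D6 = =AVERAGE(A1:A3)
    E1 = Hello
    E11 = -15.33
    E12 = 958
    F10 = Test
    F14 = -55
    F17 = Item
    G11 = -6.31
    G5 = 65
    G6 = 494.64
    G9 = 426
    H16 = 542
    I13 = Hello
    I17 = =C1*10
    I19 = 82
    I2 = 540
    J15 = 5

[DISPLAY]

─────────────┨                       
             ┃━━━━━━━━━━━━━━━━┓      
A       B    ┃                ┃      
-------------┃────────────────┨      
  [0]       0┃ttings.toml     ┃      
    0       0┃────────────────┃      
    0       0┃                ┃      
    0       0┃                ┃      
    0       0┃                ┃      
    0       0┃                ┃      
━━━━━━━━━━━━━┛                ┃      
t: 30                         ┃      
                              ┃      
                              ┃      
_connections: 0.0.0.0         ┃      
t┏━━━━━━━━━━━━━━━━━━━━━━━━━━━━┓      
e┃ Spreadsheet                ┃      
━┠────────────────────────────┨      
 ┃A1:                         ┃      
 ┃       A       B       C    ┃      
 ┃----------------------------┃      
 ┃  1      [0]       0  234.54┃      
 ┃  2        0       0       0┃      
 ┃  3   -36.43       0       0┃      


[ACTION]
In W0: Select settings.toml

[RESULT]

─────────────┨                       
             ┃━━━━━━━━━━━━━━━━┓      
A       B    ┃                ┃      
-------------┃────────────────┨      
  [0]       0┃ttings.toml]    ┃      
    0       0┃────────────────┃      
    0       0┃                ┃      
    0       0┃/log"           ┃      
    0       0┃                ┃      
    0       0┃                ┃      
━━━━━━━━━━━━━┛host"           ┃      
_count = "info"               ┃      
 = true                       ┃      
                              ┃      
                              ┃      
=┏━━━━━━━━━━━━━━━━━━━━━━━━━━━━┓      
_┃ Spreadsheet                ┃      
━┠────────────────────────────┨      
 ┃A1:                         ┃      
 ┃       A       B       C    ┃      
 ┃----------------------------┃      
 ┃  1      [0]       0  234.54┃      
 ┃  2        0       0       0┃      
 ┃  3   -36.43       0       0┃      


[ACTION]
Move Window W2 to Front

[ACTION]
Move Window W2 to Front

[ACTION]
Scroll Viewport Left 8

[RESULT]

┠────────────────────┨               
┃A1:                 ┃━━━━━━━━━━━━━━━
┃       A       B    ┃               
┃--------------------┃───────────────
┃  1      [0]       0┃ttings.toml]   
┃  2        0       0┃───────────────
┃  3        0       0┃               
┃  4        0       0┃/log"          
┃  5        0       0┃               
┃  6        0       0┃               
┗━━━━━━━━━━━━━━━━━━━━┛host"          
  ┃retry_count = "info"              
  ┃debug = true                      
  ┃                                  
  ┃[api]                             
  ┃port =┏━━━━━━━━━━━━━━━━━━━━━━━━━━━
  ┃retry_┃ Spreadsheet               
  ┗━━━━━━┠───────────────────────────
         ┃A1:                        
         ┃       A       B       C   
         ┃---------------------------
         ┃  1      [0]       0  234.5
         ┃  2        0       0       
         ┃  3   -36.43       0       


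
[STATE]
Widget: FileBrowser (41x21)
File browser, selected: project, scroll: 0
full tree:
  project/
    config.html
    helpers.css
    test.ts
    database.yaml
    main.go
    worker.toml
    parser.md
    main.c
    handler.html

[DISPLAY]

> [-] project/                           
    config.html                          
    helpers.css                          
    test.ts                              
    database.yaml                        
    main.go                              
    worker.toml                          
    parser.md                            
    main.c                               
    handler.html                         
                                         
                                         
                                         
                                         
                                         
                                         
                                         
                                         
                                         
                                         
                                         


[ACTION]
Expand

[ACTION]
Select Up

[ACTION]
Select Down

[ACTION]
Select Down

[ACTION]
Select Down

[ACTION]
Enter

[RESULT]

  [-] project/                           
    config.html                          
    helpers.css                          
  > test.ts                              
    database.yaml                        
    main.go                              
    worker.toml                          
    parser.md                            
    main.c                               
    handler.html                         
                                         
                                         
                                         
                                         
                                         
                                         
                                         
                                         
                                         
                                         
                                         


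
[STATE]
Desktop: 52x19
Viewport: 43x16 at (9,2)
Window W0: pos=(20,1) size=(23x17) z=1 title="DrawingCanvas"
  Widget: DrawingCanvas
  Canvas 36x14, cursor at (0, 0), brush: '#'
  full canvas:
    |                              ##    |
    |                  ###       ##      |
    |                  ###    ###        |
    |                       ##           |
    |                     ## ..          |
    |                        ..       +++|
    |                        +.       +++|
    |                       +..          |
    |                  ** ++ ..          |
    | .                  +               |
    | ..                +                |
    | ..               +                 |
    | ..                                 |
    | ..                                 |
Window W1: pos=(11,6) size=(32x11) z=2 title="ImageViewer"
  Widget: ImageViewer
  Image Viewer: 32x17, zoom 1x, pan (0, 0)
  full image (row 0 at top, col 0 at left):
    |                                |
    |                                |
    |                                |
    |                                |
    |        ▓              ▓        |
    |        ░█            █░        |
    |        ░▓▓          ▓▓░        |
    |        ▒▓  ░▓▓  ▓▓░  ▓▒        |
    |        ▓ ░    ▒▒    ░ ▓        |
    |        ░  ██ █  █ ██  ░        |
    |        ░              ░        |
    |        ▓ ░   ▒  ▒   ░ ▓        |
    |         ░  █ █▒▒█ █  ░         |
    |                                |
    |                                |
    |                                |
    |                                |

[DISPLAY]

           ┃ DrawingCanvas       ┃         
           ┠─────────────────────┨         
           ┃+                    ┃         
           ┃                  ###┃         
  ┏━━━━━━━━━━━━━━━━━━━━━━━━━━━━━━┓         
  ┃ ImageViewer                  ┃         
  ┠──────────────────────────────┨         
  ┃                              ┃         
  ┃                              ┃         
  ┃                              ┃         
  ┃                              ┃         
  ┃        ▓              ▓      ┃         
  ┃        ░█            █░      ┃         
  ┃        ░▓▓          ▓▓░      ┃         
  ┗━━━━━━━━━━━━━━━━━━━━━━━━━━━━━━┛         
           ┗━━━━━━━━━━━━━━━━━━━━━┛         


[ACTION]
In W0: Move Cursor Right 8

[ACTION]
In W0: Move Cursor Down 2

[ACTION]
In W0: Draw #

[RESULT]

           ┃ DrawingCanvas       ┃         
           ┠─────────────────────┨         
           ┃                     ┃         
           ┃                  ###┃         
  ┏━━━━━━━━━━━━━━━━━━━━━━━━━━━━━━┓         
  ┃ ImageViewer                  ┃         
  ┠──────────────────────────────┨         
  ┃                              ┃         
  ┃                              ┃         
  ┃                              ┃         
  ┃                              ┃         
  ┃        ▓              ▓      ┃         
  ┃        ░█            █░      ┃         
  ┃        ░▓▓          ▓▓░      ┃         
  ┗━━━━━━━━━━━━━━━━━━━━━━━━━━━━━━┛         
           ┗━━━━━━━━━━━━━━━━━━━━━┛         


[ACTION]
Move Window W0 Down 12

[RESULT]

           ┏━━━━━━━━━━━━━━━━━━━━━┓         
           ┃ DrawingCanvas       ┃         
           ┠─────────────────────┨         
           ┃                     ┃         
  ┏━━━━━━━━━━━━━━━━━━━━━━━━━━━━━━┓         
  ┃ ImageViewer                  ┃         
  ┠──────────────────────────────┨         
  ┃                              ┃         
  ┃                              ┃         
  ┃                              ┃         
  ┃                              ┃         
  ┃        ▓              ▓      ┃         
  ┃        ░█            █░      ┃         
  ┃        ░▓▓          ▓▓░      ┃         
  ┗━━━━━━━━━━━━━━━━━━━━━━━━━━━━━━┛         
           ┃ ..                  ┃         


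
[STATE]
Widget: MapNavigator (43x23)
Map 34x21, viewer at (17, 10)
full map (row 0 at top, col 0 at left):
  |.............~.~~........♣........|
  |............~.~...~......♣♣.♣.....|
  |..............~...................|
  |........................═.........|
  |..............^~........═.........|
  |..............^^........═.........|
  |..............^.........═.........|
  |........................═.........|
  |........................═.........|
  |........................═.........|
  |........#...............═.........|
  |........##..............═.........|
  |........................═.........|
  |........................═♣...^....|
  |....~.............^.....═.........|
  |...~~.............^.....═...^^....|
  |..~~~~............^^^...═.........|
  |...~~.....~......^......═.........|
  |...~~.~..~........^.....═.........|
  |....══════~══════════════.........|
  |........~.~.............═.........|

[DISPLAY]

                                           
    .............~.~~........♣........     
    ............~.~...~......♣♣.♣.....     
    ..............~...................     
    ........................═.........     
    ..............^~........═.........     
    ..............^^........═.........     
    ..............^.........═.........     
    ........................═.........     
    ........................═.........     
    ........................═.........     
    ........#........@......═.........     
    ........##..............═.........     
    ........................═.........     
    ........................═♣...^....     
    ....~.............^.....═.........     
    ...~~.............^.....═...^^....     
    ..~~~~............^^^...═.........     
    ...~~.....~......^......═.........     
    ...~~.~..~........^.....═.........     
    ....══════~══════════════.........     
    ........~.~.............═.........     
                                           


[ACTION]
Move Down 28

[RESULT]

    ........................═.........     
    ........#...............═.........     
    ........##..............═.........     
    ........................═.........     
    ........................═♣...^....     
    ....~.............^.....═.........     
    ...~~.............^.....═...^^....     
    ..~~~~............^^^...═.........     
    ...~~.....~......^......═.........     
    ...~~.~..~........^.....═.........     
    ....══════~══════════════.........     
    ........~.~......@......═.........     
                                           
                                           
                                           
                                           
                                           
                                           
                                           
                                           
                                           
                                           
                                           


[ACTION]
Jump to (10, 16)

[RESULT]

           ..............^^........═.......
           ..............^.........═.......
           ........................═.......
           ........................═.......
           ........................═.......
           ........#...............═.......
           ........##..............═.......
           ........................═.......
           ........................═♣...^..
           ....~.............^.....═.......
           ...~~.............^.....═...^^..
           ..~~~~....@.......^^^...═.......
           ...~~.....~......^......═.......
           ...~~.~..~........^.....═.......
           ....══════~══════════════.......
           ........~.~.............═.......
                                           
                                           
                                           
                                           
                                           
                                           
                                           


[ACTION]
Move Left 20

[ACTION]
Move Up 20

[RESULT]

                                           
                                           
                                           
                                           
                                           
                                           
                                           
                                           
                                           
                                           
                                           
                     @............~.~~.....
                     ............~.~...~...
                     ..............~.......
                     ......................
                     ..............^~......
                     ..............^^......
                     ..............^.......
                     ......................
                     ......................
                     ......................
                     ........#.............
                     ........##............


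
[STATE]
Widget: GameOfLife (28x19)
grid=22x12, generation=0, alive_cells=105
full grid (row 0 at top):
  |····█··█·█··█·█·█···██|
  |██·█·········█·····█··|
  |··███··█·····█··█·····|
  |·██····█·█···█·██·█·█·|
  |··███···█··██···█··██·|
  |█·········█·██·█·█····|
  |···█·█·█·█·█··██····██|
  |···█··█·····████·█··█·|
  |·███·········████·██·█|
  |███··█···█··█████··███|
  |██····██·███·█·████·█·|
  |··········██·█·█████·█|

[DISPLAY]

Gen: 0                      
····█··█·█··█·█·█···██      
██·█·········█·····█··      
··███··█·····█··█·····      
·██····█·█···█·██·█·█·      
··███···█··██···█··██·      
█·········█·██·█·█····      
···█·█·█·█·█··██····██      
···█··█·····████·█··█·      
·███·········████·██·█      
███··█···█··█████··███      
██····██·███·█·████·█·      
··········██·█·█████·█      
                            
                            
                            
                            
                            
                            


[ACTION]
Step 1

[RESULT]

Gen: 1                      
·············█······█·      
·█······█···████····█·      
█···█···█···██·███·█··      
·█·····█·····████···█·      
··██····████······███·      
··█·····███··█·█···█·█      
····█·█···██········██      
···█··█·····█····██···      
█··██·············█··█      
···█··█·██·█·········█      
█·█···█·██············      
·········█·█···█···██·      
                            
                            
                            
                            
                            
                            


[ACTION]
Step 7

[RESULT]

Gen: 8                      
······················      
··········██·····██·██      
··········██········██      
·····█·█··██·····███··      
···█████··············      
··███···█·············      
·█····················      
··██·█····█···········      
·····██████···········      
·····█····█···········      
······█···█···········      
·······█·█············      
                            
                            
                            
                            
                            
                            


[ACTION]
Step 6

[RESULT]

Gen: 14                     
·········███··········      
·········█·█······███·      
·········█··█·····█···      
··········███···██····      
···········█·····██···      
····██············█···      
··██·███··············      
··█·····██············      
··████·█··············      
······················      
······················      
······················      
                            
                            
                            
                            
                            
                            


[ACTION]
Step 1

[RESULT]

Gen: 15                     
·········█·█·······█··      
········██·██·····██··      
·········█··█·····█···      
··········█·█···█·····      
··········███···█·█···      
···███···········██···      
··██·████·············      
·█······█·············      
··███···█·············      
···██·················      
······················      
······················      
                            
                            
                            
                            
                            
                            


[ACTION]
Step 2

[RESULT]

Gen: 17                     
········██·██·····██··      
·······█············█·      
·················█·█··      
········█·█········█··      
···██····██·██····█···      
··█··█·██··█·····██···      
·█·█·····█············      
·█······██············      
·██·█·················      
······················      
······················      
······················      
                            
                            
                            
                            
                            
                            


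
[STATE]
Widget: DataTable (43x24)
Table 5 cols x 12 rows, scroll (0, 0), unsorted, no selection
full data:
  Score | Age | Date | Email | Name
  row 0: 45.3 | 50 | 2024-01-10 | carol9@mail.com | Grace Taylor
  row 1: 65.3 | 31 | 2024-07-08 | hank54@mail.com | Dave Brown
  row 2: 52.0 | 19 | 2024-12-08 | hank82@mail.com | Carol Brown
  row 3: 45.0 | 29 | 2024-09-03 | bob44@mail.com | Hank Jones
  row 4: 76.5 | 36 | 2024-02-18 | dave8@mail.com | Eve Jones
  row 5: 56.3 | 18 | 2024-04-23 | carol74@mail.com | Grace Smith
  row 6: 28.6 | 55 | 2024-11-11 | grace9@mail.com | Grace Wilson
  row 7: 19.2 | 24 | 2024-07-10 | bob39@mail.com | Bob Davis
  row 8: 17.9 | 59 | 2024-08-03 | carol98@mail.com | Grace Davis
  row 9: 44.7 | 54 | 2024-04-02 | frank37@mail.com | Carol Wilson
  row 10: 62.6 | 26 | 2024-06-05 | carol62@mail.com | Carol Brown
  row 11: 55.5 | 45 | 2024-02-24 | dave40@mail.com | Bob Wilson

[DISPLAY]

Score│Age│Date      │Email           │Name 
─────┼───┼──────────┼────────────────┼─────
45.3 │50 │2024-01-10│carol9@mail.com │Grace
65.3 │31 │2024-07-08│hank54@mail.com │Dave 
52.0 │19 │2024-12-08│hank82@mail.com │Carol
45.0 │29 │2024-09-03│bob44@mail.com  │Hank 
76.5 │36 │2024-02-18│dave8@mail.com  │Eve J
56.3 │18 │2024-04-23│carol74@mail.com│Grace
28.6 │55 │2024-11-11│grace9@mail.com │Grace
19.2 │24 │2024-07-10│bob39@mail.com  │Bob D
17.9 │59 │2024-08-03│carol98@mail.com│Grace
44.7 │54 │2024-04-02│frank37@mail.com│Carol
62.6 │26 │2024-06-05│carol62@mail.com│Carol
55.5 │45 │2024-02-24│dave40@mail.com │Bob W
                                           
                                           
                                           
                                           
                                           
                                           
                                           
                                           
                                           
                                           


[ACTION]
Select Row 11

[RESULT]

Score│Age│Date      │Email           │Name 
─────┼───┼──────────┼────────────────┼─────
45.3 │50 │2024-01-10│carol9@mail.com │Grace
65.3 │31 │2024-07-08│hank54@mail.com │Dave 
52.0 │19 │2024-12-08│hank82@mail.com │Carol
45.0 │29 │2024-09-03│bob44@mail.com  │Hank 
76.5 │36 │2024-02-18│dave8@mail.com  │Eve J
56.3 │18 │2024-04-23│carol74@mail.com│Grace
28.6 │55 │2024-11-11│grace9@mail.com │Grace
19.2 │24 │2024-07-10│bob39@mail.com  │Bob D
17.9 │59 │2024-08-03│carol98@mail.com│Grace
44.7 │54 │2024-04-02│frank37@mail.com│Carol
62.6 │26 │2024-06-05│carol62@mail.com│Carol
>5.5 │45 │2024-02-24│dave40@mail.com │Bob W
                                           
                                           
                                           
                                           
                                           
                                           
                                           
                                           
                                           
                                           


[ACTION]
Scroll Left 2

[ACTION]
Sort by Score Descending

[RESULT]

Scor▼│Age│Date      │Email           │Name 
─────┼───┼──────────┼────────────────┼─────
76.5 │36 │2024-02-18│dave8@mail.com  │Eve J
65.3 │31 │2024-07-08│hank54@mail.com │Dave 
62.6 │26 │2024-06-05│carol62@mail.com│Carol
56.3 │18 │2024-04-23│carol74@mail.com│Grace
55.5 │45 │2024-02-24│dave40@mail.com │Bob W
52.0 │19 │2024-12-08│hank82@mail.com │Carol
45.3 │50 │2024-01-10│carol9@mail.com │Grace
45.0 │29 │2024-09-03│bob44@mail.com  │Hank 
44.7 │54 │2024-04-02│frank37@mail.com│Carol
28.6 │55 │2024-11-11│grace9@mail.com │Grace
19.2 │24 │2024-07-10│bob39@mail.com  │Bob D
>7.9 │59 │2024-08-03│carol98@mail.com│Grace
                                           
                                           
                                           
                                           
                                           
                                           
                                           
                                           
                                           
                                           


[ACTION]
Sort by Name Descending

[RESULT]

Score│Age│Date      │Email           │Name 
─────┼───┼──────────┼────────────────┼─────
45.0 │29 │2024-09-03│bob44@mail.com  │Hank 
28.6 │55 │2024-11-11│grace9@mail.com │Grace
45.3 │50 │2024-01-10│carol9@mail.com │Grace
56.3 │18 │2024-04-23│carol74@mail.com│Grace
17.9 │59 │2024-08-03│carol98@mail.com│Grace
76.5 │36 │2024-02-18│dave8@mail.com  │Eve J
65.3 │31 │2024-07-08│hank54@mail.com │Dave 
44.7 │54 │2024-04-02│frank37@mail.com│Carol
62.6 │26 │2024-06-05│carol62@mail.com│Carol
52.0 │19 │2024-12-08│hank82@mail.com │Carol
55.5 │45 │2024-02-24│dave40@mail.com │Bob W
>9.2 │24 │2024-07-10│bob39@mail.com  │Bob D
                                           
                                           
                                           
                                           
                                           
                                           
                                           
                                           
                                           
                                           


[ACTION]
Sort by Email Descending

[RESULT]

Score│Age│Date      │Email          ▼│Name 
─────┼───┼──────────┼────────────────┼─────
52.0 │19 │2024-12-08│hank82@mail.com │Carol
65.3 │31 │2024-07-08│hank54@mail.com │Dave 
28.6 │55 │2024-11-11│grace9@mail.com │Grace
44.7 │54 │2024-04-02│frank37@mail.com│Carol
76.5 │36 │2024-02-18│dave8@mail.com  │Eve J
55.5 │45 │2024-02-24│dave40@mail.com │Bob W
45.3 │50 │2024-01-10│carol9@mail.com │Grace
17.9 │59 │2024-08-03│carol98@mail.com│Grace
56.3 │18 │2024-04-23│carol74@mail.com│Grace
62.6 │26 │2024-06-05│carol62@mail.com│Carol
45.0 │29 │2024-09-03│bob44@mail.com  │Hank 
>9.2 │24 │2024-07-10│bob39@mail.com  │Bob D
                                           
                                           
                                           
                                           
                                           
                                           
                                           
                                           
                                           
                                           


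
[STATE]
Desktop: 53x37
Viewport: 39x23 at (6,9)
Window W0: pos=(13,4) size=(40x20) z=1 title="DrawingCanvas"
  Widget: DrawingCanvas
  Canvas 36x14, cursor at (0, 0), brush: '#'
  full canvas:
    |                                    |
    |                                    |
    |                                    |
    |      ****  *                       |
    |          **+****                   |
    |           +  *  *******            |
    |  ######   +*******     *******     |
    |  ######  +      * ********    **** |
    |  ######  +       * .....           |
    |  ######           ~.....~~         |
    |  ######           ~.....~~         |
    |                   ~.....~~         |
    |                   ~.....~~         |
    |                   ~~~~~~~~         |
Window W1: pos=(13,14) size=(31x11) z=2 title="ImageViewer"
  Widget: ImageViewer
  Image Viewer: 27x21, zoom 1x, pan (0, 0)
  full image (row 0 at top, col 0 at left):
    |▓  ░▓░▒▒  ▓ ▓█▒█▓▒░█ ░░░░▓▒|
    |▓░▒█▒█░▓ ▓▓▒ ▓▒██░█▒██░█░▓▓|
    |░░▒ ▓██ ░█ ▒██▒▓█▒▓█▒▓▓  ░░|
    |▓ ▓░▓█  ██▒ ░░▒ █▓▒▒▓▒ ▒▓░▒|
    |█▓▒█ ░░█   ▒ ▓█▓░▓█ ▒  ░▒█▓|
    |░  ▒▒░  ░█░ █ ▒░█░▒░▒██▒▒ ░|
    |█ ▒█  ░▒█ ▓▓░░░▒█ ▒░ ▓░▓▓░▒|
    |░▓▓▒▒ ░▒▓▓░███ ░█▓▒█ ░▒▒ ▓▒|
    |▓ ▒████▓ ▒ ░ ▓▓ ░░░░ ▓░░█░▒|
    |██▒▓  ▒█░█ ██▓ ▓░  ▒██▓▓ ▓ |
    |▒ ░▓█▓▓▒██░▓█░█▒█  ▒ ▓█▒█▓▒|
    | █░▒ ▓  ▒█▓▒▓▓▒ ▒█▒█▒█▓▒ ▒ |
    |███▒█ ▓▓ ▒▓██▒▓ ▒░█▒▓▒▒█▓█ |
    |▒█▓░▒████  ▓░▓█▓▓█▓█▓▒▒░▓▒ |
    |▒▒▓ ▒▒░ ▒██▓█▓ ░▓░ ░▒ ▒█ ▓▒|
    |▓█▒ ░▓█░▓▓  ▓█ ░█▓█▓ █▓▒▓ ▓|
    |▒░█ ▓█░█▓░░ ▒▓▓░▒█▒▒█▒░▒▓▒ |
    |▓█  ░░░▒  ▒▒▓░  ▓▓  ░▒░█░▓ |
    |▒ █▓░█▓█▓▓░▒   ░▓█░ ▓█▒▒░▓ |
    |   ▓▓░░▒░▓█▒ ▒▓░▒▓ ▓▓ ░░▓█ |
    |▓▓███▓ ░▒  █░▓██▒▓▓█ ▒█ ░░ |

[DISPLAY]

       ┃                               
       ┃      ****  *                  
       ┃          **+****              
       ┃           +  *  *******       
       ┃  ######   +*******     *******
       ┏━━━━━━━━━━━━━━━━━━━━━━━━━━━━━┓ 
       ┃ ImageViewer                 ┃ 
       ┠─────────────────────────────┨ 
       ┃▓  ░▓░▒▒  ▓ ▓█▒█▓▒░█ ░░░░▓▒  ┃ 
       ┃▓░▒█▒█░▓ ▓▓▒ ▓▒██░█▒██░█░▓▓  ┃ 
       ┃░░▒ ▓██ ░█ ▒██▒▓█▒▓█▒▓▓  ░░  ┃ 
       ┃▓ ▓░▓█  ██▒ ░░▒ █▓▒▒▓▒ ▒▓░▒  ┃ 
       ┃█▓▒█ ░░█   ▒ ▓█▓░▓█ ▒  ░▒█▓  ┃ 
       ┃░  ▒▒░  ░█░ █ ▒░█░▒░▒██▒▒ ░  ┃ 
       ┃█ ▒█  ░▒█ ▓▓░░░▒█ ▒░ ▓░▓▓░▒  ┃━
       ┗━━━━━━━━━━━━━━━━━━━━━━━━━━━━━┛ 
                                       
                                       
                                       
                                       
                                       
                                       
                                       


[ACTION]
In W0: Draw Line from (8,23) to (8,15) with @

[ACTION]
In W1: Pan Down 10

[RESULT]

       ┃                               
       ┃      ****  *                  
       ┃          **+****              
       ┃           +  *  *******       
       ┃  ######   +*******     *******
       ┏━━━━━━━━━━━━━━━━━━━━━━━━━━━━━┓ 
       ┃ ImageViewer                 ┃ 
       ┠─────────────────────────────┨ 
       ┃▒ ░▓█▓▓▒██░▓█░█▒█  ▒ ▓█▒█▓▒  ┃ 
       ┃ █░▒ ▓  ▒█▓▒▓▓▒ ▒█▒█▒█▓▒ ▒   ┃ 
       ┃███▒█ ▓▓ ▒▓██▒▓ ▒░█▒▓▒▒█▓█   ┃ 
       ┃▒█▓░▒████  ▓░▓█▓▓█▓█▓▒▒░▓▒   ┃ 
       ┃▒▒▓ ▒▒░ ▒██▓█▓ ░▓░ ░▒ ▒█ ▓▒  ┃ 
       ┃▓█▒ ░▓█░▓▓  ▓█ ░█▓█▓ █▓▒▓ ▓  ┃ 
       ┃▒░█ ▓█░█▓░░ ▒▓▓░▒█▒▒█▒░▒▓▒   ┃━
       ┗━━━━━━━━━━━━━━━━━━━━━━━━━━━━━┛ 
                                       
                                       
                                       
                                       
                                       
                                       
                                       


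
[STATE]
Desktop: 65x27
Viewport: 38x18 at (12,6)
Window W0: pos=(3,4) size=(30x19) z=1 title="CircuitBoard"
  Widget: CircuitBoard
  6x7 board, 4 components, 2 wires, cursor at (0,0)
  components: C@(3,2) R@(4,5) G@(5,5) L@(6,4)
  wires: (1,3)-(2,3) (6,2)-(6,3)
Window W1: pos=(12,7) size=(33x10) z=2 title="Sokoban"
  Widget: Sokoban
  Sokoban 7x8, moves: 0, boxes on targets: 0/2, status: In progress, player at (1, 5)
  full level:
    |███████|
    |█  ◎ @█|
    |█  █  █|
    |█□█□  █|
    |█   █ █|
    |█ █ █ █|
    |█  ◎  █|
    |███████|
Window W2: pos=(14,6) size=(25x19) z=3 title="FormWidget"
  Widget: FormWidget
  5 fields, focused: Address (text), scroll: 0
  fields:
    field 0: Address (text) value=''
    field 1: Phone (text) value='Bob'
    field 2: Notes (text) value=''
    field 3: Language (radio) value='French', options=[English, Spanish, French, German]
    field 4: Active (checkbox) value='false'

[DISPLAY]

──┏━━━━━━━━━━━━━━━━━━━━━━━┓           
┏━┃ FormWidget            ┃━━━━━┓     
┃ ┠───────────────────────┨     ┃     
┠─┃> Address:    [       ]┃─────┨     
┃█┃  Phone:      [Bob    ]┃     ┃     
┃█┃  Notes:      [       ]┃     ┃     
┃█┃  Language:   ( ) Engli┃     ┃     
┃█┃  Active:     [ ]      ┃     ┃     
┃█┃                       ┃     ┃     
┃█┃                       ┃     ┃     
┗━┃                       ┃━━━━━┛     
  ┃                       ┃           
  ┃                       ┃           
  ┃                       ┃           
  ┃                       ┃           
(0┃                       ┃           
━━┃                       ┃           
  ┃                       ┃           


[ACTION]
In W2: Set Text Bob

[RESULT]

──┏━━━━━━━━━━━━━━━━━━━━━━━┓           
┏━┃ FormWidget            ┃━━━━━┓     
┃ ┠───────────────────────┨     ┃     
┠─┃> Address:    [Bob    ]┃─────┨     
┃█┃  Phone:      [Bob    ]┃     ┃     
┃█┃  Notes:      [       ]┃     ┃     
┃█┃  Language:   ( ) Engli┃     ┃     
┃█┃  Active:     [ ]      ┃     ┃     
┃█┃                       ┃     ┃     
┃█┃                       ┃     ┃     
┗━┃                       ┃━━━━━┛     
  ┃                       ┃           
  ┃                       ┃           
  ┃                       ┃           
  ┃                       ┃           
(0┃                       ┃           
━━┃                       ┃           
  ┃                       ┃           


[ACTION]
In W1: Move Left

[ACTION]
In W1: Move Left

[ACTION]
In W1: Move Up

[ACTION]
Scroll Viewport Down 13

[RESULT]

┠─┃> Address:    [Bob    ]┃─────┨     
┃█┃  Phone:      [Bob    ]┃     ┃     
┃█┃  Notes:      [       ]┃     ┃     
┃█┃  Language:   ( ) Engli┃     ┃     
┃█┃  Active:     [ ]      ┃     ┃     
┃█┃                       ┃     ┃     
┃█┃                       ┃     ┃     
┗━┃                       ┃━━━━━┛     
  ┃                       ┃           
  ┃                       ┃           
  ┃                       ┃           
  ┃                       ┃           
(0┃                       ┃           
━━┃                       ┃           
  ┃                       ┃           
  ┗━━━━━━━━━━━━━━━━━━━━━━━┛           
                                      
                                      
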